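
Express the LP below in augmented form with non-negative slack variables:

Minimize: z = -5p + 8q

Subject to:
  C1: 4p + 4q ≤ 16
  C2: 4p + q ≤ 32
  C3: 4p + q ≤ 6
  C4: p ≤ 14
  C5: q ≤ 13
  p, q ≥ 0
min z = -5p + 8q

s.t.
  4p + 4q + s1 = 16
  4p + q + s2 = 32
  4p + q + s3 = 6
  p + s4 = 14
  q + s5 = 13
  p, q, s1, s2, s3, s4, s5 ≥ 0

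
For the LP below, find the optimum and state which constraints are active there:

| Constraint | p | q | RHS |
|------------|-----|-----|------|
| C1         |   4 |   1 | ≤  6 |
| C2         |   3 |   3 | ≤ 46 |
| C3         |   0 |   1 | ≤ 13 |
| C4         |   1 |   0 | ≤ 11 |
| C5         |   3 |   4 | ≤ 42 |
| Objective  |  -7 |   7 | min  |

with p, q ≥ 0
Optimal: p = 1.5, q = 0
Slack at optimum:
  C1: slack = 0 (binding)
  C2: slack = 41.5
  C3: slack = 13
  C4: slack = 9.5
  C5: slack = 37.5
  p ≥ 0: p = 1.5
  q ≥ 0: q = 0 (binding)
Binding constraints: C1, q ≥ 0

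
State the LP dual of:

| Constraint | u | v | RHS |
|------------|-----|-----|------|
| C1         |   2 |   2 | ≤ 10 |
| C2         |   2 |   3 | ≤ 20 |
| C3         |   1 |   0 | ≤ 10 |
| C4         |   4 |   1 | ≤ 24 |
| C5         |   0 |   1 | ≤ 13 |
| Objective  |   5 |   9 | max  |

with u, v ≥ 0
Minimize: z = 10y1 + 20y2 + 10y3 + 24y4 + 13y5

Subject to:
  C1: -2y1 - 2y2 - y3 - 4y4 ≤ -5
  C2: -2y1 - 3y2 - y4 - y5 ≤ -9
  y1, y2, y3, y4, y5 ≥ 0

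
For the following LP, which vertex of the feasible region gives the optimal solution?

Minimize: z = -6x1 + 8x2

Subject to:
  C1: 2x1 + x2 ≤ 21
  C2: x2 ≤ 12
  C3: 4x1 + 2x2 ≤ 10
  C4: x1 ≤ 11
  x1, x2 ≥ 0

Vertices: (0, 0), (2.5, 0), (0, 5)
Evaluating z = -6x1 + 8x2 at each vertex:
  (0, 0): z = 0
  (2.5, 0): z = -15
  (0, 5): z = 40

The smallest value is z = -15, attained at (2.5, 0).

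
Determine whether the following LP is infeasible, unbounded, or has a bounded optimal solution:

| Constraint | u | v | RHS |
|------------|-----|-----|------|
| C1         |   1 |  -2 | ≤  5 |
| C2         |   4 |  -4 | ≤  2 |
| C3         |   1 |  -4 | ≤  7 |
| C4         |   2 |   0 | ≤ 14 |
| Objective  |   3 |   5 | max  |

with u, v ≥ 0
Feasible point: (0, 0) satisfies every constraint, so the LP is feasible.
Direction d = (0, 1): for each constraint row a, a·d ≤ 0 —
  (1)(0) + (-2)(1) = -2 ≤ 0
  (4)(0) + (-4)(1) = -4 ≤ 0
  (1)(0) + (-4)(1) = -4 ≤ 0
  (2)(0) + (0)(1) = 0 ≤ 0
and d ≥ 0, so (0, 0) + t·d stays feasible for every t ≥ 0. Along this ray z = 3u + 5v changes by 5 per unit t, so z → +∞.

Unbounded: there is a feasible ray along which z → +∞.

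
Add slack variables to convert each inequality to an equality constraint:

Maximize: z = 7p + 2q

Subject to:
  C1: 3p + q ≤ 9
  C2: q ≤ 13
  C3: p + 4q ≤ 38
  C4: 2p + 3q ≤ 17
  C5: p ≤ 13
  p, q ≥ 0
max z = 7p + 2q

s.t.
  3p + q + s1 = 9
  q + s2 = 13
  p + 4q + s3 = 38
  2p + 3q + s4 = 17
  p + s5 = 13
  p, q, s1, s2, s3, s4, s5 ≥ 0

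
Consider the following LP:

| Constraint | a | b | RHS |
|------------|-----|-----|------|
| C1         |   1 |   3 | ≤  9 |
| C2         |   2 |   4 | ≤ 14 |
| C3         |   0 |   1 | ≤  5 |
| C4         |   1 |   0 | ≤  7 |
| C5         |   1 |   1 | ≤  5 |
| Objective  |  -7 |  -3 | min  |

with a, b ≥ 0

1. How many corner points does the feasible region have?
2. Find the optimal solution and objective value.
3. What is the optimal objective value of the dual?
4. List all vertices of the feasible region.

1. 4
2. a = 5, b = 0, z = -35
3. -35 (by strong duality, equal to the primal optimum)
4. (0, 0), (5, 0), (3, 2), (0, 3)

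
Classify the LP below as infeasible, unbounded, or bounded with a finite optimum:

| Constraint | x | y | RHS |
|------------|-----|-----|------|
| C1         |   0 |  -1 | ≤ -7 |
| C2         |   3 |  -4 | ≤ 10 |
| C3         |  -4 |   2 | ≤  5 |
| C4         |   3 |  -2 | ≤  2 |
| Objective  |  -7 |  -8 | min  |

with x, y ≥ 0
Feasible point: (3, 7) satisfies every constraint, so the LP is feasible.
Direction d = (1, 2): for each constraint row a, a·d ≤ 0 —
  (0)(1) + (-1)(2) = -2 ≤ 0
  (3)(1) + (-4)(2) = -5 ≤ 0
  (-4)(1) + (2)(2) = 0 ≤ 0
  (3)(1) + (-2)(2) = -1 ≤ 0
and d ≥ 0, so (3, 7) + t·d stays feasible for every t ≥ 0. Along this ray z = -7x - 8y changes by -23 per unit t, so z → −∞.

Unbounded — the objective can decrease without bound over the feasible region.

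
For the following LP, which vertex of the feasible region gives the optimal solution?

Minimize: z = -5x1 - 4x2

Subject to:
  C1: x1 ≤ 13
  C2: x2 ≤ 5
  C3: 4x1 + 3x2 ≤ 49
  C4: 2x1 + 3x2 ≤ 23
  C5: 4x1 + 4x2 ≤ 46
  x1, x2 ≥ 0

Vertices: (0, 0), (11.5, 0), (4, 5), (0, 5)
Evaluating z = -5x1 - 4x2 at each vertex:
  (0, 0): z = 0
  (11.5, 0): z = -57.5
  (4, 5): z = -40
  (0, 5): z = -20

The smallest value is z = -57.5, attained at (11.5, 0).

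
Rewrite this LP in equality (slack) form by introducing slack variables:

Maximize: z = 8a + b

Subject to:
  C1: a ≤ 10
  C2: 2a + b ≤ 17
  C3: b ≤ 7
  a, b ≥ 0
max z = 8a + b

s.t.
  a + s1 = 10
  2a + b + s2 = 17
  b + s3 = 7
  a, b, s1, s2, s3 ≥ 0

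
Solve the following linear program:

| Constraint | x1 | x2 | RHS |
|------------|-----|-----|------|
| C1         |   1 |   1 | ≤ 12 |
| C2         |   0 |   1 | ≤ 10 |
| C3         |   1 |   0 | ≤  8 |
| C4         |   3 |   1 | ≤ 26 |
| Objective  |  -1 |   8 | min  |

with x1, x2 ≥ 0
Each vertex is the intersection of two constraint boundaries that also satisfies all remaining constraints:
  x1 = 0 and x2 = 0 → (0, 0)
  x1 = 8 and x2 = 0 → (8, 0)
  x1 = 8 and 3x1 + x2 = 26 → (8, 2)
  x1 + x2 = 12 and 3x1 + x2 = 26 → (7, 5)
  x1 + x2 = 12 and x2 = 10 → (2, 10)
  x2 = 10 and x1 = 0 → (0, 10)

Evaluating z = -x1 + 8x2 at each vertex:
  (0, 0): z = 0
  (8, 0): z = -8
  (8, 2): z = 8
  (7, 5): z = 33
  (2, 10): z = 78
  (0, 10): z = 80

The minimum is at (8, 0) with z = -8.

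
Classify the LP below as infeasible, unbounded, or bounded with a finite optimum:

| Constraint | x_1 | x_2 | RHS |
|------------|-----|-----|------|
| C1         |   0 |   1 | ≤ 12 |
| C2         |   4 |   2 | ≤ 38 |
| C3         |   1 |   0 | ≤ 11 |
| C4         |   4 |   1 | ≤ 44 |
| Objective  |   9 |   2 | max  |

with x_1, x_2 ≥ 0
The point (9.5, 0) satisfies every constraint, so the LP is feasible; the constraints give x_1 ≤ 11 and x_2 ≤ 12, which with x_1, x_2 ≥ 0 keep the feasible region inside a bounded box. A feasible, bounded LP attains a finite optimum at a vertex.

Evaluating z = 9x_1 + 2x_2 at each vertex:
  (0, 0): z = 0
  (9.5, 0): z = 85.5
  (3.5, 12): z = 55.5
  (0, 12): z = 24

Bounded optimum: z* = 85.5 at (9.5, 0).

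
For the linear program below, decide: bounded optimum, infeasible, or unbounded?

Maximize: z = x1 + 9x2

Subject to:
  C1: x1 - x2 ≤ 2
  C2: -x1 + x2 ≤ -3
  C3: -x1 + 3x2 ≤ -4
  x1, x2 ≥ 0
C1 requires x1 - x2 ≤ 2, while C2 (-x1 + x2 ≤ -3) is equivalent to x1 - x2 ≥ 3. Together they would need 3 ≤ x1 - x2 ≤ 2, which is impossible since 3 > 2. No point satisfies all constraints.

The feasible region is empty; the LP is infeasible.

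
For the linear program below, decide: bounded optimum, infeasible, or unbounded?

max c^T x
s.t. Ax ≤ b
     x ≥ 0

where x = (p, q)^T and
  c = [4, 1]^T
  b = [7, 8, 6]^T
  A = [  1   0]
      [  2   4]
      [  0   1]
The point (4, 0) satisfies every constraint, so the LP is feasible; the constraints give p ≤ 7 and q ≤ 6, which with p, q ≥ 0 keep the feasible region inside a bounded box. A feasible, bounded LP attains a finite optimum at a vertex.

Evaluating z = 4p + q at each vertex:
  (0, 0): z = 0
  (4, 0): z = 16
  (0, 2): z = 2

Feasible with finite optimum z* = 16 at (4, 0).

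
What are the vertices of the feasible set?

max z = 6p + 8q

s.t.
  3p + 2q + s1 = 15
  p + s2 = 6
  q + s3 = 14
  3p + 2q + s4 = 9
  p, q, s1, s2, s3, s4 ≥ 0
Each vertex is the intersection of two constraint boundaries that also satisfies all remaining constraints:
  p = 0 and q = 0 → (0, 0)
  3p + 2q = 9 and q = 0 → (3, 0)
  3p + 2q = 9 and p = 0 → (0, 4.5)

Vertices: (0, 0), (3, 0), (0, 4.5)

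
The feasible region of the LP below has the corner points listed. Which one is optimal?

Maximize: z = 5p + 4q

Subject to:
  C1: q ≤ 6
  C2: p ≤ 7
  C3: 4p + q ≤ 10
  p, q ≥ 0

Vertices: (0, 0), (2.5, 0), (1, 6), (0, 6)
Evaluating z = 5p + 4q at each vertex:
  (0, 0): z = 0
  (2.5, 0): z = 12.5
  (1, 6): z = 29
  (0, 6): z = 24

The largest value is z = 29, attained at (1, 6).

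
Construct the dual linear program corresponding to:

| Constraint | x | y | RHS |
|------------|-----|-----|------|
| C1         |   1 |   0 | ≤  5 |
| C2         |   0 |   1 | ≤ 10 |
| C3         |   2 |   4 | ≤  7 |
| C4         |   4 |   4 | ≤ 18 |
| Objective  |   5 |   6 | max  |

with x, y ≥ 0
Minimize: z = 5y1 + 10y2 + 7y3 + 18y4

Subject to:
  C1: -y1 - 2y3 - 4y4 ≤ -5
  C2: -y2 - 4y3 - 4y4 ≤ -6
  y1, y2, y3, y4 ≥ 0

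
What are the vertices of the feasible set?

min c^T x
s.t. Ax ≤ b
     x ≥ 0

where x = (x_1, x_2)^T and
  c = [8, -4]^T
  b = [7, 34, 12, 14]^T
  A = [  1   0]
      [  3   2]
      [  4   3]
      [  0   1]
Each vertex is the intersection of two constraint boundaries that also satisfies all remaining constraints:
  x_1 = 0 and x_2 = 0 → (0, 0)
  4x_1 + 3x_2 = 12 and x_2 = 0 → (3, 0)
  4x_1 + 3x_2 = 12 and x_1 = 0 → (0, 4)

Vertices: (0, 0), (3, 0), (0, 4)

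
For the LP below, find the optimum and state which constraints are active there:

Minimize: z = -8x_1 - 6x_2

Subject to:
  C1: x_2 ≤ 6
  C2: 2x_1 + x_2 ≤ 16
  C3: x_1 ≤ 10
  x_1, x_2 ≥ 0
Optimal: x_1 = 5, x_2 = 6
Slack at optimum:
  C1: slack = 0 (binding)
  C2: slack = 0 (binding)
  C3: slack = 5
  x_1 ≥ 0: x_1 = 5
  x_2 ≥ 0: x_2 = 6
Binding constraints: C1, C2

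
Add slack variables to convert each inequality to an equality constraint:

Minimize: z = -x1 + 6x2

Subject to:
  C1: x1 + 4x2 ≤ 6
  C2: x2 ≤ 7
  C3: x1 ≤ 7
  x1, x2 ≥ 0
min z = -x1 + 6x2

s.t.
  x1 + 4x2 + s1 = 6
  x2 + s2 = 7
  x1 + s3 = 7
  x1, x2, s1, s2, s3 ≥ 0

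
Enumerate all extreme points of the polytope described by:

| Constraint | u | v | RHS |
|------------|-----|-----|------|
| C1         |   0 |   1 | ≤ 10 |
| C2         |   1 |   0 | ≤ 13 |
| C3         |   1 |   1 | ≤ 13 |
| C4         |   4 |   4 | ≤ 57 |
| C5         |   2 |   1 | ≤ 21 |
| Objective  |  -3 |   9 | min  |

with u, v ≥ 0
Each vertex is the intersection of two constraint boundaries that also satisfies all remaining constraints:
  u = 0 and v = 0 → (0, 0)
  2u + v = 21 and v = 0 → (10.5, 0)
  u + v = 13 and 2u + v = 21 → (8, 5)
  v = 10 and u + v = 13 → (3, 10)
  v = 10 and u = 0 → (0, 10)

Vertices: (0, 0), (10.5, 0), (8, 5), (3, 10), (0, 10)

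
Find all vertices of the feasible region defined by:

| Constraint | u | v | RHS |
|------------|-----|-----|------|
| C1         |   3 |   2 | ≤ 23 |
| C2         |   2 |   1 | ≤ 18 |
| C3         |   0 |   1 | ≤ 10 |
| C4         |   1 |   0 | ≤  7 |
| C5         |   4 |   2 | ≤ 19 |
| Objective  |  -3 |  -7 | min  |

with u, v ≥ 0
Each vertex is the intersection of two constraint boundaries that also satisfies all remaining constraints:
  u = 0 and v = 0 → (0, 0)
  4u + 2v = 19 and v = 0 → (4.75, 0)
  4u + 2v = 19 and u = 0 → (0, 9.5)

Vertices: (0, 0), (4.75, 0), (0, 9.5)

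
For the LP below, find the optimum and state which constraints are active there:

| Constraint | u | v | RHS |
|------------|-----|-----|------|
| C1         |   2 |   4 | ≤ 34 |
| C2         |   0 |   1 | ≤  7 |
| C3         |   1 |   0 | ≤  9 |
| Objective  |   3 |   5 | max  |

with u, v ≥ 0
Optimal: u = 9, v = 4
Slack at optimum:
  C1: slack = 0 (binding)
  C2: slack = 3
  C3: slack = 0 (binding)
  u ≥ 0: u = 9
  v ≥ 0: v = 4
Binding constraints: C1, C3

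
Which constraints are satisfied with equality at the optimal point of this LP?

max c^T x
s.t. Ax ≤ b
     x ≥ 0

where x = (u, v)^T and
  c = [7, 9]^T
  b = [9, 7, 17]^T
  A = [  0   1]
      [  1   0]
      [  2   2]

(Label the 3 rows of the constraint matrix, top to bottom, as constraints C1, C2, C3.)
Optimal: u = 0, v = 8.5
Slack at optimum:
  C1: slack = 0.5
  C2: slack = 7
  C3: slack = 0 (binding)
  u ≥ 0: u = 0 (binding)
  v ≥ 0: v = 8.5
Binding constraints: C3, u ≥ 0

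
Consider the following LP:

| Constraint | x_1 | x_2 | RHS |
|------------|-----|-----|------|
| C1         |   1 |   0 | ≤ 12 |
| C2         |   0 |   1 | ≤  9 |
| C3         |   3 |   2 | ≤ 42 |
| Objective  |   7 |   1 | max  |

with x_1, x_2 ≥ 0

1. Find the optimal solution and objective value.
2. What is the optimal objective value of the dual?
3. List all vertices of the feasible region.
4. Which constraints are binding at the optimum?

1. x_1 = 12, x_2 = 3, z = 87
2. 87 (by strong duality, equal to the primal optimum)
3. (0, 0), (12, 0), (12, 3), (8, 9), (0, 9)
4. C1, C3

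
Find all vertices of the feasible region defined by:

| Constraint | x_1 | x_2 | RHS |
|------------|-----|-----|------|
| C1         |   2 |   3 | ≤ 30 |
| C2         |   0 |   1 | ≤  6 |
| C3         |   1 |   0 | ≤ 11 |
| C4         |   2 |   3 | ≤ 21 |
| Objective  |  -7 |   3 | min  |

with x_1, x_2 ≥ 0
Each vertex is the intersection of two constraint boundaries that also satisfies all remaining constraints:
  x_1 = 0 and x_2 = 0 → (0, 0)
  2x_1 + 3x_2 = 21 and x_2 = 0 → (10.5, 0)
  x_2 = 6 and 2x_1 + 3x_2 = 21 → (1.5, 6)
  x_2 = 6 and x_1 = 0 → (0, 6)

Vertices: (0, 0), (10.5, 0), (1.5, 6), (0, 6)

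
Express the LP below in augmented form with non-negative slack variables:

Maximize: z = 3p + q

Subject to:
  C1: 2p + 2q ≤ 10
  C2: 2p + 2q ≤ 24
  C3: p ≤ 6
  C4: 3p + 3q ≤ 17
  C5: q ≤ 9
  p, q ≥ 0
max z = 3p + q

s.t.
  2p + 2q + s1 = 10
  2p + 2q + s2 = 24
  p + s3 = 6
  3p + 3q + s4 = 17
  q + s5 = 9
  p, q, s1, s2, s3, s4, s5 ≥ 0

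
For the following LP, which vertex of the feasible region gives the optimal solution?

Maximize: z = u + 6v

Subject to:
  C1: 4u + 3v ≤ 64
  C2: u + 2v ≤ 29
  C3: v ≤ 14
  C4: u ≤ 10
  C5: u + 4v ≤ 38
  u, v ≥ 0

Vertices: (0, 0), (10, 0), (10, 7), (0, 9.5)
Evaluating z = u + 6v at each vertex:
  (0, 0): z = 0
  (10, 0): z = 10
  (10, 7): z = 52
  (0, 9.5): z = 57

The largest value is z = 57, attained at (0, 9.5).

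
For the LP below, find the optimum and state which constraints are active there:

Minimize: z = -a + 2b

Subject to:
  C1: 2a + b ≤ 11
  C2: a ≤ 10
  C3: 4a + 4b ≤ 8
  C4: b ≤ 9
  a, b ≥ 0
Optimal: a = 2, b = 0
Slack at optimum:
  C1: slack = 7
  C2: slack = 8
  C3: slack = 0 (binding)
  C4: slack = 9
  a ≥ 0: a = 2
  b ≥ 0: b = 0 (binding)
Binding constraints: C3, b ≥ 0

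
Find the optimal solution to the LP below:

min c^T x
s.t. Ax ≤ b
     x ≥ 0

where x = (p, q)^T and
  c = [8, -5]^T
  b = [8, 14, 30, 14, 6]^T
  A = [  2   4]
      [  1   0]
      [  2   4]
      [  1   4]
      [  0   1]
Each vertex is the intersection of two constraint boundaries that also satisfies all remaining constraints:
  p = 0 and q = 0 → (0, 0)
  2p + 4q = 8 and q = 0 → (4, 0)
  2p + 4q = 8 and p = 0 → (0, 2)

Evaluating z = 8p - 5q at each vertex:
  (0, 0): z = 0
  (4, 0): z = 32
  (0, 2): z = -10

The minimum is at (0, 2) with z = -10.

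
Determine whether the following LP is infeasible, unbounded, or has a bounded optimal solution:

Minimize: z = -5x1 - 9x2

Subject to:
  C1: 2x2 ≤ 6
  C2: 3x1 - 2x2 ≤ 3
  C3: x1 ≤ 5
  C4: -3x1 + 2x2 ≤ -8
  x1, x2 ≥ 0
C2 requires 3x1 - 2x2 ≤ 3, while C4 (-3x1 + 2x2 ≤ -8) is equivalent to 3x1 - 2x2 ≥ 8. Together they would need 8 ≤ 3x1 - 2x2 ≤ 3, which is impossible since 8 > 3. No point satisfies all constraints.

The feasible region is empty; the LP is infeasible.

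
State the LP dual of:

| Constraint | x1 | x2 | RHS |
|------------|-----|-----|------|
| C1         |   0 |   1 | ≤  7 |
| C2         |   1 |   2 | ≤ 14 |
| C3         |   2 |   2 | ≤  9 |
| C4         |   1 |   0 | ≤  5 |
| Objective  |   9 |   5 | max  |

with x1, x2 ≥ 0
Minimize: z = 7y1 + 14y2 + 9y3 + 5y4

Subject to:
  C1: -y2 - 2y3 - y4 ≤ -9
  C2: -y1 - 2y2 - 2y3 ≤ -5
  y1, y2, y3, y4 ≥ 0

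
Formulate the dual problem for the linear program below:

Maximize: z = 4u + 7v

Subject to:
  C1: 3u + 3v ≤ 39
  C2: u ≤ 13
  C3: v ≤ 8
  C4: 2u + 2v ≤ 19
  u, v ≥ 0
Minimize: z = 39y1 + 13y2 + 8y3 + 19y4

Subject to:
  C1: -3y1 - y2 - 2y4 ≤ -4
  C2: -3y1 - y3 - 2y4 ≤ -7
  y1, y2, y3, y4 ≥ 0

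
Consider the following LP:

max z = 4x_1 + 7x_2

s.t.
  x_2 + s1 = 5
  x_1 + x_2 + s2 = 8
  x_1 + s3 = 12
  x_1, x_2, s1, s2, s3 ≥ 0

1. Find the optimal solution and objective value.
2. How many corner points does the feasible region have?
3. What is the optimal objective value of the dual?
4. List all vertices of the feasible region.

1. x_1 = 3, x_2 = 5, z = 47
2. 4
3. 47 (by strong duality, equal to the primal optimum)
4. (0, 0), (8, 0), (3, 5), (0, 5)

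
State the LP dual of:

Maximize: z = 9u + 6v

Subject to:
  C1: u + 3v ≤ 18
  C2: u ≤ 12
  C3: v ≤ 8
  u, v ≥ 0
Minimize: z = 18y1 + 12y2 + 8y3

Subject to:
  C1: -y1 - y2 ≤ -9
  C2: -3y1 - y3 ≤ -6
  y1, y2, y3 ≥ 0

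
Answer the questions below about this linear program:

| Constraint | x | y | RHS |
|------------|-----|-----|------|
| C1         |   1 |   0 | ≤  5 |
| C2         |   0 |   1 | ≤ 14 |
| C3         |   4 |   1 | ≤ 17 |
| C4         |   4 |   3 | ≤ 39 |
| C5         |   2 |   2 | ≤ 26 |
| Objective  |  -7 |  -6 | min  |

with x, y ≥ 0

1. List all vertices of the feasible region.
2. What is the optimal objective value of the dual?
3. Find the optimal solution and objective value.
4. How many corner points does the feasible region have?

1. (0, 0), (4.25, 0), (1.5, 11), (0, 13)
2. -78 (by strong duality, equal to the primal optimum)
3. x = 0, y = 13, z = -78
4. 4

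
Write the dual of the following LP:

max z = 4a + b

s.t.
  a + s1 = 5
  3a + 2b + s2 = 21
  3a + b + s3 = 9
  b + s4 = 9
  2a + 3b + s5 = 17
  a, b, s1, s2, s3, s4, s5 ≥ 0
Minimize: z = 5y1 + 21y2 + 9y3 + 9y4 + 17y5

Subject to:
  C1: -y1 - 3y2 - 3y3 - 2y5 ≤ -4
  C2: -2y2 - y3 - y4 - 3y5 ≤ -1
  y1, y2, y3, y4, y5 ≥ 0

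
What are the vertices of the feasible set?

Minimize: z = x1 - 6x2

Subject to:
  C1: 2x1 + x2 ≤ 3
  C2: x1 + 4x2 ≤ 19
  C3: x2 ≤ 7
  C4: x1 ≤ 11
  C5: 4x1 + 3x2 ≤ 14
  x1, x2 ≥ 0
Each vertex is the intersection of two constraint boundaries that also satisfies all remaining constraints:
  x1 = 0 and x2 = 0 → (0, 0)
  2x1 + x2 = 3 and x2 = 0 → (1.5, 0)
  2x1 + x2 = 3 and x1 = 0 → (0, 3)

Vertices: (0, 0), (1.5, 0), (0, 3)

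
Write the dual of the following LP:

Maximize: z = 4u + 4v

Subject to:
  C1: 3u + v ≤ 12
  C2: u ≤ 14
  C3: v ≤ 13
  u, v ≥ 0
Minimize: z = 12y1 + 14y2 + 13y3

Subject to:
  C1: -3y1 - y2 ≤ -4
  C2: -y1 - y3 ≤ -4
  y1, y2, y3 ≥ 0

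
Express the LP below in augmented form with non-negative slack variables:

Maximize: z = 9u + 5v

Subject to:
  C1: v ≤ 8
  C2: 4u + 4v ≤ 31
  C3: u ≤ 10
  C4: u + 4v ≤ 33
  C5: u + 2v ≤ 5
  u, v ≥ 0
max z = 9u + 5v

s.t.
  v + s1 = 8
  4u + 4v + s2 = 31
  u + s3 = 10
  u + 4v + s4 = 33
  u + 2v + s5 = 5
  u, v, s1, s2, s3, s4, s5 ≥ 0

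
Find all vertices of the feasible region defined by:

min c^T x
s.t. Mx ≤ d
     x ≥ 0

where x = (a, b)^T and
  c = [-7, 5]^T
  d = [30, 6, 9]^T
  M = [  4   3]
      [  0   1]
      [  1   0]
Each vertex is the intersection of two constraint boundaries that also satisfies all remaining constraints:
  a = 0 and b = 0 → (0, 0)
  4a + 3b = 30 and b = 0 → (7.5, 0)
  4a + 3b = 30 and b = 6 → (3, 6)
  b = 6 and a = 0 → (0, 6)

Vertices: (0, 0), (7.5, 0), (3, 6), (0, 6)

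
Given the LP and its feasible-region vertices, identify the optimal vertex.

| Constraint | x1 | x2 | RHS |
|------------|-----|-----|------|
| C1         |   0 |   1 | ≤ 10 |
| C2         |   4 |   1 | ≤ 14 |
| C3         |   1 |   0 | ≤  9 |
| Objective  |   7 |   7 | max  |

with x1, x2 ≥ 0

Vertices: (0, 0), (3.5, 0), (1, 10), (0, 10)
Evaluating z = 7x1 + 7x2 at each vertex:
  (0, 0): z = 0
  (3.5, 0): z = 24.5
  (1, 10): z = 77
  (0, 10): z = 70

The largest value is z = 77, attained at (1, 10).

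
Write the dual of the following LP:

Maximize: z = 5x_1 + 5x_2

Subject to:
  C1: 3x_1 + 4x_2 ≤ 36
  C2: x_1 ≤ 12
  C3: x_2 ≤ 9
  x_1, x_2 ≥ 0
Minimize: z = 36y1 + 12y2 + 9y3

Subject to:
  C1: -3y1 - y2 ≤ -5
  C2: -4y1 - y3 ≤ -5
  y1, y2, y3 ≥ 0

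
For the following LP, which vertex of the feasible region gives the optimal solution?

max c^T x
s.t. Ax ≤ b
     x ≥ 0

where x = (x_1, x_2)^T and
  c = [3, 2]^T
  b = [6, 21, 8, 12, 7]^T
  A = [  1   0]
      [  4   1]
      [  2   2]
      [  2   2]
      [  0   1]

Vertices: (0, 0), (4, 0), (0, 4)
Evaluating z = 3x_1 + 2x_2 at each vertex:
  (0, 0): z = 0
  (4, 0): z = 12
  (0, 4): z = 8

The largest value is z = 12, attained at (4, 0).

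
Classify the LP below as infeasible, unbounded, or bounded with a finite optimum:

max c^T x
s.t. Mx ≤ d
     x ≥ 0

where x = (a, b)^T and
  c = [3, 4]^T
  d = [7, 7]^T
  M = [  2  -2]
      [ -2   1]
Feasible point: (0, 0) satisfies every constraint, so the LP is feasible.
Direction d = (1, 1): for each constraint row a, a·d ≤ 0 —
  (2)(1) + (-2)(1) = 0 ≤ 0
  (-2)(1) + (1)(1) = -1 ≤ 0
and d ≥ 0, so (0, 0) + t·d stays feasible for every t ≥ 0. Along this ray z = 3a + 4b changes by 7 per unit t, so z → +∞.

Unbounded: there is a feasible ray along which z → +∞.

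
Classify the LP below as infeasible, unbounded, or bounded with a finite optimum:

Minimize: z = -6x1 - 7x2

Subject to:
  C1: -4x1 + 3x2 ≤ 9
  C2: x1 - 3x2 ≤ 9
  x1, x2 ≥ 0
Feasible point: (0, 0) satisfies every constraint, so the LP is feasible.
Direction d = (1, 1): for each constraint row a, a·d ≤ 0 —
  (-4)(1) + (3)(1) = -1 ≤ 0
  (1)(1) + (-3)(1) = -2 ≤ 0
and d ≥ 0, so (0, 0) + t·d stays feasible for every t ≥ 0. Along this ray z = -6x1 - 7x2 changes by -13 per unit t, so z → −∞.

The LP is unbounded; z can be made arbitrarily small.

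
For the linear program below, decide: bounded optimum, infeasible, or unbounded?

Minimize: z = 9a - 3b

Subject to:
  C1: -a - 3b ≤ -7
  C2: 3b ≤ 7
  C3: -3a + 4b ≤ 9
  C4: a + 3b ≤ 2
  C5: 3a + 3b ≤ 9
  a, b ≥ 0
C4 requires a + 3b ≤ 2, while C1 (-a - 3b ≤ -7) is equivalent to a + 3b ≥ 7. Together they would need 7 ≤ a + 3b ≤ 2, which is impossible since 7 > 2. No point satisfies all constraints.

Infeasible — the constraint set is empty.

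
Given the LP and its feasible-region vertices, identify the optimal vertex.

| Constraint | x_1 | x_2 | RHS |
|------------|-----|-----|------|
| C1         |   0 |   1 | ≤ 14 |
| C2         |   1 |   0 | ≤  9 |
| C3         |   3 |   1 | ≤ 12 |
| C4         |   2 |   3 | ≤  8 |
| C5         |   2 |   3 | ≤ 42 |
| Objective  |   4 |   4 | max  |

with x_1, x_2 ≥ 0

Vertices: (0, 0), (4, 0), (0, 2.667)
Evaluating z = 4x_1 + 4x_2 at each vertex:
  (0, 0): z = 0
  (4, 0): z = 16
  (0, 2.667): z = 10.67

The largest value is z = 16, attained at (4, 0).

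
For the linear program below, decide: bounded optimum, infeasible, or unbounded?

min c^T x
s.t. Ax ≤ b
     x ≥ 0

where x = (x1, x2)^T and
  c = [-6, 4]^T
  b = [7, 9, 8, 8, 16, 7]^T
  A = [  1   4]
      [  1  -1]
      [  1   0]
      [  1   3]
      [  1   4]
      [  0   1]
The point (7, 0) satisfies every constraint, so the LP is feasible; the constraints give x1 ≤ 8 and x2 ≤ 7, which with x1, x2 ≥ 0 keep the feasible region inside a bounded box. A feasible, bounded LP attains a finite optimum at a vertex.

Evaluating z = -6x1 + 4x2 at each vertex:
  (0, 0): z = 0
  (7, 0): z = -42
  (0, 1.75): z = 7

Feasible with finite optimum z* = -42 at (7, 0).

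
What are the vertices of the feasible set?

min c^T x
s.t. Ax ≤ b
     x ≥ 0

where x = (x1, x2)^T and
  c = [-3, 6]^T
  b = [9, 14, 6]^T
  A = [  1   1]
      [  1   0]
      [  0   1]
Each vertex is the intersection of two constraint boundaries that also satisfies all remaining constraints:
  x1 = 0 and x2 = 0 → (0, 0)
  x1 + x2 = 9 and x2 = 0 → (9, 0)
  x1 + x2 = 9 and x2 = 6 → (3, 6)
  x2 = 6 and x1 = 0 → (0, 6)

Vertices: (0, 0), (9, 0), (3, 6), (0, 6)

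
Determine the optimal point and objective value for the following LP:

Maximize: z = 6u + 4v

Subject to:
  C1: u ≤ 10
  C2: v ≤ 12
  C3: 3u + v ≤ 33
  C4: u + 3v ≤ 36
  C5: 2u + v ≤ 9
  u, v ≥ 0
Each vertex is the intersection of two constraint boundaries that also satisfies all remaining constraints:
  u = 0 and v = 0 → (0, 0)
  2u + v = 9 and v = 0 → (4.5, 0)
  2u + v = 9 and u = 0 → (0, 9)

Evaluating z = 6u + 4v at each vertex:
  (0, 0): z = 0
  (4.5, 0): z = 27
  (0, 9): z = 36

The maximum is at (0, 9) with z = 36.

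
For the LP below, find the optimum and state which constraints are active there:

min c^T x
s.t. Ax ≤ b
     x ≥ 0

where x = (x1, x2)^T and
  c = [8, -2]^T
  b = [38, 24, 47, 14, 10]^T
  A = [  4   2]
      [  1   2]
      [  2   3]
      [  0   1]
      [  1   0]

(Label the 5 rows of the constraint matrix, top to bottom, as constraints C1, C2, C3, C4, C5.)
Optimal: x1 = 0, x2 = 12
Slack at optimum:
  C1: slack = 14
  C2: slack = 0 (binding)
  C3: slack = 11
  C4: slack = 2
  C5: slack = 10
  x1 ≥ 0: x1 = 0 (binding)
  x2 ≥ 0: x2 = 12
Binding constraints: C2, x1 ≥ 0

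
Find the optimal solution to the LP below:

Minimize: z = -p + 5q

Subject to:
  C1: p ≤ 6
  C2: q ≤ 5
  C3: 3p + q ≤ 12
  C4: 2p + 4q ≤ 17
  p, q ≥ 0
Each vertex is the intersection of two constraint boundaries that also satisfies all remaining constraints:
  p = 0 and q = 0 → (0, 0)
  3p + q = 12 and q = 0 → (4, 0)
  3p + q = 12 and 2p + 4q = 17 → (3.1, 2.7)
  2p + 4q = 17 and p = 0 → (0, 4.25)

Evaluating z = -p + 5q at each vertex:
  (0, 0): z = 0
  (4, 0): z = -4
  (3.1, 2.7): z = 10.4
  (0, 4.25): z = 21.25

The minimum is at (4, 0) with z = -4.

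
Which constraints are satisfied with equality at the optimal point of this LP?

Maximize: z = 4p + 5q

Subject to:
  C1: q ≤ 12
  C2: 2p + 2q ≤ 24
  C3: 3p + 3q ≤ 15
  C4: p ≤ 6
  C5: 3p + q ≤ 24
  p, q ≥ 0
Optimal: p = 0, q = 5
Slack at optimum:
  C1: slack = 7
  C2: slack = 14
  C3: slack = 0 (binding)
  C4: slack = 6
  C5: slack = 19
  p ≥ 0: p = 0 (binding)
  q ≥ 0: q = 5
Binding constraints: C3, p ≥ 0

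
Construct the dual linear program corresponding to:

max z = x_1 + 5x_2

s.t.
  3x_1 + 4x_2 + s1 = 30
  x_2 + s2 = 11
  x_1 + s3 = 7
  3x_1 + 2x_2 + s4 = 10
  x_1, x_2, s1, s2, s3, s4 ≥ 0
Minimize: z = 30y1 + 11y2 + 7y3 + 10y4

Subject to:
  C1: -3y1 - y3 - 3y4 ≤ -1
  C2: -4y1 - y2 - 2y4 ≤ -5
  y1, y2, y3, y4 ≥ 0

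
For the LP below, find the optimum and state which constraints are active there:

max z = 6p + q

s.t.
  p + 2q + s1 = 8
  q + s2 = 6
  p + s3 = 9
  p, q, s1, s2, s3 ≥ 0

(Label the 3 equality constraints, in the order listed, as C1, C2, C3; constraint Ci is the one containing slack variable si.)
Optimal: p = 8, q = 0
Slack at optimum:
  C1: slack = 0 (binding)
  C2: slack = 6
  C3: slack = 1
  p ≥ 0: p = 8
  q ≥ 0: q = 0 (binding)
Binding constraints: C1, q ≥ 0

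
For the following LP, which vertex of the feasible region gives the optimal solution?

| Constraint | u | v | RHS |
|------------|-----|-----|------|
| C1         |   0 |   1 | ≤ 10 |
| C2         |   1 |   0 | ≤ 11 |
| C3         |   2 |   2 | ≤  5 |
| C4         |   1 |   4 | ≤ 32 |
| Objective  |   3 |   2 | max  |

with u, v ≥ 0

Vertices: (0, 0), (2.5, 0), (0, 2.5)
(2.5, 0) with z = 7.5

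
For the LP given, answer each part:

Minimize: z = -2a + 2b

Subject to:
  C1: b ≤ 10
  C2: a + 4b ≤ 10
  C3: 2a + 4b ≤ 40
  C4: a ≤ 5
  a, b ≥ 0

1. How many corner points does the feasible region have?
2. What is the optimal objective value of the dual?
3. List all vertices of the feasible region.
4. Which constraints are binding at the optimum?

1. 4
2. -10 (by strong duality, equal to the primal optimum)
3. (0, 0), (5, 0), (5, 1.25), (0, 2.5)
4. C4, b ≥ 0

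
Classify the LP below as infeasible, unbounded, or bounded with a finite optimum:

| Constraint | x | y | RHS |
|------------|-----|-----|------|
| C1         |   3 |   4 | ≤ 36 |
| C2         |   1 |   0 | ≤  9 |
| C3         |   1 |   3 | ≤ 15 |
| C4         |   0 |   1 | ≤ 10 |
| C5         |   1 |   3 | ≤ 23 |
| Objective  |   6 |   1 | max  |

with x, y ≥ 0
The point (9, 2) satisfies every constraint, so the LP is feasible; the constraints give x ≤ 9 and y ≤ 10, which with x, y ≥ 0 keep the feasible region inside a bounded box. A feasible, bounded LP attains a finite optimum at a vertex.

Feasible with finite optimum z* = 56 at (9, 2).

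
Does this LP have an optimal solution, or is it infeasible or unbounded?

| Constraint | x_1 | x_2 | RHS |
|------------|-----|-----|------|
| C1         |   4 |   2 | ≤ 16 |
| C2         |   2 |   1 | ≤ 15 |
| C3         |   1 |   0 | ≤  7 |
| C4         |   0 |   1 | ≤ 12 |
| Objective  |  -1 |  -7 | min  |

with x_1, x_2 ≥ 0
The point (0, 8) satisfies every constraint, so the LP is feasible; the constraints give x_1 ≤ 7 and x_2 ≤ 12, which with x_1, x_2 ≥ 0 keep the feasible region inside a bounded box. A feasible, bounded LP attains a finite optimum at a vertex.

Feasible with finite optimum z* = -56 at (0, 8).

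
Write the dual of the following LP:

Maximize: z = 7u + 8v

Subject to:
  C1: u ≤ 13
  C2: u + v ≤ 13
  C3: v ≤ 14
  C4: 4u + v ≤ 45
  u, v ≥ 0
Minimize: z = 13y1 + 13y2 + 14y3 + 45y4

Subject to:
  C1: -y1 - y2 - 4y4 ≤ -7
  C2: -y2 - y3 - y4 ≤ -8
  y1, y2, y3, y4 ≥ 0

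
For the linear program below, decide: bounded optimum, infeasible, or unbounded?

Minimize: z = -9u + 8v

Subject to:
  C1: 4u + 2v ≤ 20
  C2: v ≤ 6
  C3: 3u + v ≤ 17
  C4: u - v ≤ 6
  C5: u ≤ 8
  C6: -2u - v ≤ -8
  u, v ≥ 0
The point (5, 0) satisfies every constraint, so the LP is feasible; the constraints give u ≤ 8 and v ≤ 6, which with u, v ≥ 0 keep the feasible region inside a bounded box. A feasible, bounded LP attains a finite optimum at a vertex.

Evaluating z = -9u + 8v at each vertex:
  (4, 0): z = -36
  (5, 0): z = -45
  (2, 6): z = 30
  (1, 6): z = 39

Feasible with finite optimum z* = -45 at (5, 0).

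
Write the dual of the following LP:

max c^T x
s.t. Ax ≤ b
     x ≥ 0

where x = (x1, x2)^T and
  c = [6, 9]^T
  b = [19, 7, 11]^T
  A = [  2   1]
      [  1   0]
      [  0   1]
Minimize: z = 19y1 + 7y2 + 11y3

Subject to:
  C1: -2y1 - y2 ≤ -6
  C2: -y1 - y3 ≤ -9
  y1, y2, y3 ≥ 0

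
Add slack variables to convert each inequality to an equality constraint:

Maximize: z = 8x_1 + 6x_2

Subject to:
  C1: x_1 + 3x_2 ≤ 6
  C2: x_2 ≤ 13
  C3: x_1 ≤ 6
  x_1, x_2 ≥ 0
max z = 8x_1 + 6x_2

s.t.
  x_1 + 3x_2 + s1 = 6
  x_2 + s2 = 13
  x_1 + s3 = 6
  x_1, x_2, s1, s2, s3 ≥ 0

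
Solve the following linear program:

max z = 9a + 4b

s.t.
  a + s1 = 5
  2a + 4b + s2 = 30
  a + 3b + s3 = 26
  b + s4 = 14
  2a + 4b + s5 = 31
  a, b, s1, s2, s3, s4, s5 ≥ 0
Each vertex is the intersection of two constraint boundaries that also satisfies all remaining constraints:
  a = 0 and b = 0 → (0, 0)
  a = 5 and b = 0 → (5, 0)
  a = 5 and 2a + 4b = 30 → (5, 5)
  2a + 4b = 30 and a = 0 → (0, 7.5)

Evaluating z = 9a + 4b at each vertex:
  (0, 0): z = 0
  (5, 0): z = 45
  (5, 5): z = 65
  (0, 7.5): z = 30

The maximum is at (5, 5) with z = 65.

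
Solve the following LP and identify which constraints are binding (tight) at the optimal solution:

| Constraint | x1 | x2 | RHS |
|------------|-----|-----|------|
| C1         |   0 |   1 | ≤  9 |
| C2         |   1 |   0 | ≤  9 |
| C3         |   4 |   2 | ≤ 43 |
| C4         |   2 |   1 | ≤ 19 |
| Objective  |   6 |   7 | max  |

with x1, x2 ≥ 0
Optimal: x1 = 5, x2 = 9
Binding: C1, C4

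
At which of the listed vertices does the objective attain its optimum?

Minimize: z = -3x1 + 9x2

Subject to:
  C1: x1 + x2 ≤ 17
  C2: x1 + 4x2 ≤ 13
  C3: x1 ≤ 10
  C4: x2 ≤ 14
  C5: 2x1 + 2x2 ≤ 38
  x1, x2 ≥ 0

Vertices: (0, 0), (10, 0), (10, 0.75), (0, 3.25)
Evaluating z = -3x1 + 9x2 at each vertex:
  (0, 0): z = 0
  (10, 0): z = -30
  (10, 0.75): z = -23.25
  (0, 3.25): z = 29.25

The smallest value is z = -30, attained at (10, 0).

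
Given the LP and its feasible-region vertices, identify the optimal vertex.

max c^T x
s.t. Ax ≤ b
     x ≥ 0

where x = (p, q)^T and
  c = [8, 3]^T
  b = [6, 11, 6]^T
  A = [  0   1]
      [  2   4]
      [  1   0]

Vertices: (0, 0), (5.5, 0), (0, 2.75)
Evaluating z = 8p + 3q at each vertex:
  (0, 0): z = 0
  (5.5, 0): z = 44
  (0, 2.75): z = 8.25

The largest value is z = 44, attained at (5.5, 0).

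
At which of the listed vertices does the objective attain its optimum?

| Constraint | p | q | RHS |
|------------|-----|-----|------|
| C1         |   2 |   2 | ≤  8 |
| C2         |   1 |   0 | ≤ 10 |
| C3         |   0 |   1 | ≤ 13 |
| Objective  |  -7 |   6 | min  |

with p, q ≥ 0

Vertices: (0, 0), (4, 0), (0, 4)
(4, 0) with z = -28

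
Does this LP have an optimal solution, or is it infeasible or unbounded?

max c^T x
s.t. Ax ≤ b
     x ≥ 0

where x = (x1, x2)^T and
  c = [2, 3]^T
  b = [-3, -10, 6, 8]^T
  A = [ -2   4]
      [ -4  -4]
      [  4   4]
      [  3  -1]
One constraint requires 4x1 + 4x2 ≤ 6, while the constraint -4x1 - 4x2 ≤ -10 is equivalent to 4x1 + 4x2 ≥ 10. Together they would need 10 ≤ 4x1 + 4x2 ≤ 6, which is impossible since 10 > 6. No point satisfies all constraints.

Infeasible — the constraint set is empty.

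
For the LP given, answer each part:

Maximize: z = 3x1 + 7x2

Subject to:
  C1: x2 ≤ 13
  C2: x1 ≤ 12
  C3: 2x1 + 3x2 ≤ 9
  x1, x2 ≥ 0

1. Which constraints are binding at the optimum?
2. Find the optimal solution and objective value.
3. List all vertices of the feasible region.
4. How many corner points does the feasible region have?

1. C3, x1 ≥ 0
2. x1 = 0, x2 = 3, z = 21
3. (0, 0), (4.5, 0), (0, 3)
4. 3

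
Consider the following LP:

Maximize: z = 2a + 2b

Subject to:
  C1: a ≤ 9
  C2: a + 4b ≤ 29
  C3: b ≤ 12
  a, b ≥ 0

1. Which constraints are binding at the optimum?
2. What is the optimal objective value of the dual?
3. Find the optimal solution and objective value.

1. C1, C2
2. 28 (by strong duality, equal to the primal optimum)
3. a = 9, b = 5, z = 28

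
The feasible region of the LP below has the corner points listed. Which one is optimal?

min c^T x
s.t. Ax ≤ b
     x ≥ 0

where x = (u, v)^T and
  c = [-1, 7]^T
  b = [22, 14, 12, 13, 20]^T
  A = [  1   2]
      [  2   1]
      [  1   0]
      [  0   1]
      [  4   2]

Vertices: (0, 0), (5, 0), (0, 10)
Evaluating z = -u + 7v at each vertex:
  (0, 0): z = 0
  (5, 0): z = -5
  (0, 10): z = 70

The smallest value is z = -5, attained at (5, 0).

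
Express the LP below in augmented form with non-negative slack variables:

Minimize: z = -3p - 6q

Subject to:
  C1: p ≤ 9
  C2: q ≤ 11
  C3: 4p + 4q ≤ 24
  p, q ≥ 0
min z = -3p - 6q

s.t.
  p + s1 = 9
  q + s2 = 11
  4p + 4q + s3 = 24
  p, q, s1, s2, s3 ≥ 0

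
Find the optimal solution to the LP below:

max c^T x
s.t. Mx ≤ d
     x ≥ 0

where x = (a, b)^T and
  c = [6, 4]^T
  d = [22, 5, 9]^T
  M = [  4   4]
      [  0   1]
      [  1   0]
Each vertex is the intersection of two constraint boundaries that also satisfies all remaining constraints:
  a = 0 and b = 0 → (0, 0)
  4a + 4b = 22 and b = 0 → (5.5, 0)
  4a + 4b = 22 and b = 5 → (0.5, 5)
  b = 5 and a = 0 → (0, 5)

Evaluating z = 6a + 4b at each vertex:
  (0, 0): z = 0
  (5.5, 0): z = 33
  (0.5, 5): z = 23
  (0, 5): z = 20

The maximum is at (5.5, 0) with z = 33.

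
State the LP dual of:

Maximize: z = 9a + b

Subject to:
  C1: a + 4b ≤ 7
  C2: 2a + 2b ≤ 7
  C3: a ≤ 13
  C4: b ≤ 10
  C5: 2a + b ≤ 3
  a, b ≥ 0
Minimize: z = 7y1 + 7y2 + 13y3 + 10y4 + 3y5

Subject to:
  C1: -y1 - 2y2 - y3 - 2y5 ≤ -9
  C2: -4y1 - 2y2 - y4 - y5 ≤ -1
  y1, y2, y3, y4, y5 ≥ 0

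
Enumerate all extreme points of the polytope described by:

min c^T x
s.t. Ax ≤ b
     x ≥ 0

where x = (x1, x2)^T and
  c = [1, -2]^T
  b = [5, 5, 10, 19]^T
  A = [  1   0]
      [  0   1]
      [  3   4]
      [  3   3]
Each vertex is the intersection of two constraint boundaries that also satisfies all remaining constraints:
  x1 = 0 and x2 = 0 → (0, 0)
  3x1 + 4x2 = 10 and x2 = 0 → (3.333, 0)
  3x1 + 4x2 = 10 and x1 = 0 → (0, 2.5)

Vertices: (0, 0), (3.333, 0), (0, 2.5)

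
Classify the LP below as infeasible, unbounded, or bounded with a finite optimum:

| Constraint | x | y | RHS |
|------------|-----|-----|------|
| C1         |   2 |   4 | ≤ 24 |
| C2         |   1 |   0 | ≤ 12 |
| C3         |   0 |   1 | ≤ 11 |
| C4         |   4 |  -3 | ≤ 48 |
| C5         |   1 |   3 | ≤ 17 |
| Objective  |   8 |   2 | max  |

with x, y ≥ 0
The point (12, 0) satisfies every constraint, so the LP is feasible; the constraints give x ≤ 12 and y ≤ 11, which with x, y ≥ 0 keep the feasible region inside a bounded box. A feasible, bounded LP attains a finite optimum at a vertex.

Evaluating z = 8x + 2y at each vertex:
  (0, 0): z = 0
  (12, 0): z = 96
  (2, 5): z = 26
  (0, 5.667): z = 11.33

Bounded optimum: z* = 96 at (12, 0).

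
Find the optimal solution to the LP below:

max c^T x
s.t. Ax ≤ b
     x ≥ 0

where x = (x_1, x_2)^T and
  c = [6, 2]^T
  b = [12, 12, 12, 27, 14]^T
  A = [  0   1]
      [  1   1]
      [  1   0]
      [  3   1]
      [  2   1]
Each vertex is the intersection of two constraint boundaries that also satisfies all remaining constraints:
  x_1 = 0 and x_2 = 0 → (0, 0)
  2x_1 + x_2 = 14 and x_2 = 0 → (7, 0)
  x_1 + x_2 = 12 and 2x_1 + x_2 = 14 → (2, 10)
  x_2 = 12 and x_1 + x_2 = 12 → (0, 12)

Evaluating z = 6x_1 + 2x_2 at each vertex:
  (0, 0): z = 0
  (7, 0): z = 42
  (2, 10): z = 32
  (0, 12): z = 24

The maximum is at (7, 0) with z = 42.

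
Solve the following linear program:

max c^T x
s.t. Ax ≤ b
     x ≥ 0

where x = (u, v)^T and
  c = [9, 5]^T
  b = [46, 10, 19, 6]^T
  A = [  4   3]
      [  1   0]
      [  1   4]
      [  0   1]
u = 10, v = 2, z = 100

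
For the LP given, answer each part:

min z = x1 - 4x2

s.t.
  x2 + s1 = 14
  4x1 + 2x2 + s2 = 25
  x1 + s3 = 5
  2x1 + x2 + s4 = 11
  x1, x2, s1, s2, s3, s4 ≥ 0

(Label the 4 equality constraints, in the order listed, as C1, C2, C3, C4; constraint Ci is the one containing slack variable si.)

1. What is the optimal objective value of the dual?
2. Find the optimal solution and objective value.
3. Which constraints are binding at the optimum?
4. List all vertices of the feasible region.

1. -44 (by strong duality, equal to the primal optimum)
2. x1 = 0, x2 = 11, z = -44
3. C4, x1 ≥ 0
4. (0, 0), (5, 0), (5, 1), (0, 11)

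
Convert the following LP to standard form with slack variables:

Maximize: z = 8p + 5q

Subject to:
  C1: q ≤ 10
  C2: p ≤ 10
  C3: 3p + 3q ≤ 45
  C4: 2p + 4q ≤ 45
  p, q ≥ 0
max z = 8p + 5q

s.t.
  q + s1 = 10
  p + s2 = 10
  3p + 3q + s3 = 45
  2p + 4q + s4 = 45
  p, q, s1, s2, s3, s4 ≥ 0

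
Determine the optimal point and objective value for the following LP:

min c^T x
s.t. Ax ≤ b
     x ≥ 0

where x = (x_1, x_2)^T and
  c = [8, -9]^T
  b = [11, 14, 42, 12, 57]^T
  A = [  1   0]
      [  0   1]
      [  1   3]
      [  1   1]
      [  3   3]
Each vertex is the intersection of two constraint boundaries that also satisfies all remaining constraints:
  x_1 = 0 and x_2 = 0 → (0, 0)
  x_1 = 11 and x_2 = 0 → (11, 0)
  x_1 = 11 and x_1 + x_2 = 12 → (11, 1)
  x_1 + x_2 = 12 and x_1 = 0 → (0, 12)

Evaluating z = 8x_1 - 9x_2 at each vertex:
  (0, 0): z = 0
  (11, 0): z = 88
  (11, 1): z = 79
  (0, 12): z = -108

The minimum is at (0, 12) with z = -108.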